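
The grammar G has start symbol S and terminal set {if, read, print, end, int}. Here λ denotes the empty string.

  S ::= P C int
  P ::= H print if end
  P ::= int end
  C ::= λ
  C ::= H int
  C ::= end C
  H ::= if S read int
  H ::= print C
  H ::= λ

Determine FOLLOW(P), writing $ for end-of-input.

FIRST(H) = {λ, if, print}
FIRST(P) = {if, int, print}  (via H print if end)
FIRST(C) = {λ, end, if, int, print}  (via H int)
FIRST(S) = {if, int, print}  (via P C int)
FOLLOW(S) includes $ since S is the start symbol.
FOLLOW(S): in H::=if S read int, S is followed by read int with FIRST {read}. Thus FOLLOW(S) = {$, read}.
FOLLOW(P): in S::=P C int, P is followed by C int with FIRST {end, if, int, print}. Thus FOLLOW(P) = {end, if, int, print}.
FOLLOW(H): in P::=H print if end, H is followed by print if end with FIRST {print}; in C::=H int, H is followed by int with FIRST {int}. Thus FOLLOW(H) = {int, print}.
FOLLOW(C): in S::=P C int, C is followed by int with FIRST {int}; in C::=end C, the suffix after C is empty (adds nothing new); in H::=print C, the suffix after C is empty, so FOLLOW(C) ⊇ FOLLOW(H) = {int, print}. Thus FOLLOW(C) = {int, print}.

{end, if, int, print}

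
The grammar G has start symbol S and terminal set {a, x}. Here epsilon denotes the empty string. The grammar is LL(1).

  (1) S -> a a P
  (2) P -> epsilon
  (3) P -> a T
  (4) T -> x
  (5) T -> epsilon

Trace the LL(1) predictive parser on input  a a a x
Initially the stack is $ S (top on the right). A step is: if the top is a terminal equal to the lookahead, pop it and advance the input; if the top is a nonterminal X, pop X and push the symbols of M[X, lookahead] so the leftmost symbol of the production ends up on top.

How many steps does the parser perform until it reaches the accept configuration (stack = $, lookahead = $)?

7

step 1: stack=$ S  input=a a a x $  — expand S -> a a P
step 2: stack=$ P a a  input=a a a x $  — match a
step 3: stack=$ P a  input=a a x $  — match a
step 4: stack=$ P  input=a x $  — expand P -> a T
step 5: stack=$ T a  input=a x $  — match a
step 6: stack=$ T  input=x $  — expand T -> x
step 7: stack=$ x  input=x $  — match x
Accept reached after 7 steps.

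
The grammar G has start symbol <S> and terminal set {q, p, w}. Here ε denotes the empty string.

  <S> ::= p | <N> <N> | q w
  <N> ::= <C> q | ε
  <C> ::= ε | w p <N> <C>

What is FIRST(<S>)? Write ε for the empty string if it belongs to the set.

FIRST(<C>): from <C>::=ε we get {ε}; from <C>::=w p <N> <C> we get {w}. So FIRST(<C>) = {ε, w}.
FIRST(<N>): from <N>::=<C> q we get {q, w}; from <N>::=ε we get {ε}. So FIRST(<N>) = {ε, q, w}.
FIRST(<S>): from <S>::=p we get {p}; from <S>::=<N> <N> we get {ε, q, w}; from <S>::=q w we get {q}. So FIRST(<S>) = {ε, p, q, w}.

{ε, p, q, w}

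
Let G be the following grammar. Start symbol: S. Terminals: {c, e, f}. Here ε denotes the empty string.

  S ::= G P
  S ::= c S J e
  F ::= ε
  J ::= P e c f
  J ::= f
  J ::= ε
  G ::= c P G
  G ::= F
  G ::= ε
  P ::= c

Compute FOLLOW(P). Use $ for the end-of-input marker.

FIRST(F) = {ε}
FIRST(P) = {c}
FIRST(J) = {ε, c, f}  (via P e c f)
FIRST(G) = {ε, c}  (via F)
FIRST(S) = {c}  (via G P)
FOLLOW(S) includes $ since S is the start symbol.
FOLLOW(S): in S::=c S J e, S is followed by J e with FIRST {c, e, f}. Thus FOLLOW(S) = {$, c, e, f}.
FOLLOW(J): in S::=c S J e, J is followed by e with FIRST {e}. Thus FOLLOW(J) = {e}.
FOLLOW(G): in S::=G P, G is followed by P with FIRST {c}; in G::=c P G, the suffix after G is empty (adds nothing new). Thus FOLLOW(G) = {c}.
FOLLOW(F): in G::=F, the suffix after F is empty, so FOLLOW(F) ⊇ FOLLOW(G) = {c}. Thus FOLLOW(F) = {c}.
FOLLOW(P): in S::=G P, the suffix after P is empty, so FOLLOW(P) ⊇ FOLLOW(S) = {$, c, e, f}; in J::=P e c f, P is followed by e c f with FIRST {e}; in G::=c P G, P is followed by G with FIRST {ε, c}; in G::=c P G, the suffix after P is nullable, so FOLLOW(P) ⊇ FOLLOW(G) = {c}. Thus FOLLOW(P) = {$, c, e, f}.

{$, c, e, f}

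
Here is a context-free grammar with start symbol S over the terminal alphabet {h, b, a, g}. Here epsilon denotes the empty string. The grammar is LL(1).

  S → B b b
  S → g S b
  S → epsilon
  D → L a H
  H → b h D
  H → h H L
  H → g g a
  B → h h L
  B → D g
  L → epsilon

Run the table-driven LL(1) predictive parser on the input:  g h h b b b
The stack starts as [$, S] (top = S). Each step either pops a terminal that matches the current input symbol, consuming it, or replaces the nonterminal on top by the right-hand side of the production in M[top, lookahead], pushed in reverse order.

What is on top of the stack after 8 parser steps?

     Stack          Input          Action
  1  $ S            g h h b b b $  expand S → g S b
  2  $ b S g        g h h b b b $  match g
  3  $ b S          h h b b b $    expand S → B b b
  4  $ b b b B      h h b b b $    expand B → h h L
  5  $ b b b L h h  h h b b b $    match h
  6  $ b b b L h    h b b b $      match h
  7  $ b b b L      b b b $        expand L → epsilon
  8  $ b b b        b b b $        match b
Stack after step 8: $ b b (top = b).

b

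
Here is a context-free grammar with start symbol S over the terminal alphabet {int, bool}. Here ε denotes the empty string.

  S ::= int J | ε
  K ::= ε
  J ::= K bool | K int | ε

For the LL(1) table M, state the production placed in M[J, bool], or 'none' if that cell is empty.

J ::= K bool

FIRST(S): from S::=int J we get {int}; from S::=ε we get {ε}. So FIRST(S) = {ε, int}.
FIRST(K): from K::=ε we get {ε}. So FIRST(K) = {ε}.
FIRST(J): from J::=K bool we get {bool}; from J::=K int we get {int}; from J::=ε we get {ε}. So FIRST(J) = {ε, bool, int}.
FOLLOW(S) includes $ since S is the start symbol.
FOLLOW(S): S appears on no right-hand side. Thus FOLLOW(S) = {$}.
FOLLOW(J): in S::=int J, the suffix after J is empty, so FOLLOW(J) ⊇ FOLLOW(S) = {$}. Thus FOLLOW(J) = {$}.
For J ::= K bool: FIRST(K bool) = {bool}, so it goes in M[J, t] for t ∈ {bool}.
For J ::= K int: FIRST(K int) = {int}, so it goes in M[J, t] for t ∈ {int}.
For J ::= ε: FIRST(ε) = {ε}, so it goes in M[J, t] for t ∈ {}; since ε ∈ FIRST, also for every t ∈ FOLLOW(J) = {$}.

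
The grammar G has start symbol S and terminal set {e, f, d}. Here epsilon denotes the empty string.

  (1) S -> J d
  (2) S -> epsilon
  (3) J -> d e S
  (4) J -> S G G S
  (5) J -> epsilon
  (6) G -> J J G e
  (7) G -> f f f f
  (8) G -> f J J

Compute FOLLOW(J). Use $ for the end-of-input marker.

FIRST(S): from S->J d we get {d, f}; from S->epsilon we get {epsilon}. So FIRST(S) = {epsilon, d, f}.
FIRST(J): from J->d e S we get {d}; from J->S G G S we get {d, f}; from J->epsilon we get {epsilon}. So FIRST(J) = {epsilon, d, f}.
FIRST(G): from G->J J G e we get {d, f}; from G->f f f f we get {f}; from G->f J J we get {f}. So FIRST(G) = {d, f}.
FOLLOW(S) includes $ since S is the start symbol.
FOLLOW(S): in J->d e S, the suffix after S is empty, so FOLLOW(S) ⊇ FOLLOW(J) = {d, e, f}; in J->S G G S (occurrence 1), S is followed by G G S with FIRST {d, f}; in J->S G G S (occurrence 2), the suffix after S is empty, so FOLLOW(S) ⊇ FOLLOW(J) = {d, e, f}. Thus FOLLOW(S) = {$, d, e, f}.
FOLLOW(J): in S->J d, J is followed by d with FIRST {d}; in G->J J G e (occurrence 1), J is followed by J G e with FIRST {d, f}; in G->J J G e (occurrence 2), J is followed by G e with FIRST {d, f}; in G->f J J (occurrence 1), J is followed by J with FIRST {epsilon, d, f}; in G->f J J (occurrence 1), the suffix after J is nullable, so FOLLOW(J) ⊇ FOLLOW(G) = {d, e, f}; in G->f J J (occurrence 2), the suffix after J is empty, so FOLLOW(J) ⊇ FOLLOW(G) = {d, e, f}. Thus FOLLOW(J) = {d, e, f}.
FOLLOW(G): in J->S G G S (occurrence 1), G is followed by G S with FIRST {d, f}; in J->S G G S (occurrence 2), G is followed by S with FIRST {epsilon, d, f}; in J->S G G S (occurrence 2), the suffix after G is nullable, so FOLLOW(G) ⊇ FOLLOW(J) = {d, e, f}; in G->J J G e, G is followed by e with FIRST {e}. Thus FOLLOW(G) = {d, e, f}.

{d, e, f}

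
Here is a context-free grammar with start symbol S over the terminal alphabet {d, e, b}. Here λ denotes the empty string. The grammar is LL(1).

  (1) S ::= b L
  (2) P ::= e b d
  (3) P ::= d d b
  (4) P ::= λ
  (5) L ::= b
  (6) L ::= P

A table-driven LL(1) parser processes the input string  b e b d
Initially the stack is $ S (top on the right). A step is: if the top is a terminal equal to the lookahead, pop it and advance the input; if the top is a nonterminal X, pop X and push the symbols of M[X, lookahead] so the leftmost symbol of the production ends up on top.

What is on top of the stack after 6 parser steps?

d

     Stack    Input      Action
  1  $ S      b e b d $  expand S ::= b L
  2  $ L b    b e b d $  match b
  3  $ L      e b d $    expand L ::= P
  4  $ P      e b d $    expand P ::= e b d
  5  $ d b e  e b d $    match e
  6  $ d b    b d $      match b
Stack after step 6: $ d (top = d).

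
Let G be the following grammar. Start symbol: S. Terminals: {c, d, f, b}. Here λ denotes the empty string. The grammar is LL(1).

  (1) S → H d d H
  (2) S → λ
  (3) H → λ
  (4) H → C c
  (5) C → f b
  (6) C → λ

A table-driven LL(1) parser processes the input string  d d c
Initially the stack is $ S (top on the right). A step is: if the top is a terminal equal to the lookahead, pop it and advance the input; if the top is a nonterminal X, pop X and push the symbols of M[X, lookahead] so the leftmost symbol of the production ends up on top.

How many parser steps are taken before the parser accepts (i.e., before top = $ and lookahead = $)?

7

step 1: stack=$ S  input=d d c $  — expand S → H d d H
step 2: stack=$ H d d H  input=d d c $  — expand H → λ
step 3: stack=$ H d d  input=d d c $  — match d
step 4: stack=$ H d  input=d c $  — match d
step 5: stack=$ H  input=c $  — expand H → C c
step 6: stack=$ c C  input=c $  — expand C → λ
step 7: stack=$ c  input=c $  — match c
Accept reached after 7 steps.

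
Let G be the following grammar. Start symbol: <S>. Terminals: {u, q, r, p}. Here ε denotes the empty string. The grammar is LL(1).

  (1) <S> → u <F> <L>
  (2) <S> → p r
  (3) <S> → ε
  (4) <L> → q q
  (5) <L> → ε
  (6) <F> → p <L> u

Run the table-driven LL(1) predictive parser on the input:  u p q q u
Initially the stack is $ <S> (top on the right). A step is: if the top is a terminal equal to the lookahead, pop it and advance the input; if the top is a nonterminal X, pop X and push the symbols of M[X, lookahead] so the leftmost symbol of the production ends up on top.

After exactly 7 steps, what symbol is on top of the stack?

     Stack          Input        Action
  1  $ <S>          u p q q u $  expand <S> → u <F> <L>
  2  $ <L> <F> u    u p q q u $  match u
  3  $ <L> <F>      p q q u $    expand <F> → p <L> u
  4  $ <L> u <L> p  p q q u $    match p
  5  $ <L> u <L>    q q u $      expand <L> → q q
  6  $ <L> u q q    q q u $      match q
  7  $ <L> u q      q u $        match q
Stack after step 7: $ <L> u (top = u).

u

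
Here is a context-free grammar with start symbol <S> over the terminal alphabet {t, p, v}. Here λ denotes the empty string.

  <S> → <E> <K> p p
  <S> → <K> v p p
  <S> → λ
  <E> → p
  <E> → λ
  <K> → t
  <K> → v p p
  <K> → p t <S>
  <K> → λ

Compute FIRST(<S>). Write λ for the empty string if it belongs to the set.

FIRST(<E>): from <E>→p we get {p}; from <E>→λ we get {λ}. So FIRST(<E>) = {λ, p}.
FIRST(<K>): from <K>→t we get {t}; from <K>→v p p we get {v}; from <K>→p t <S> we get {p}; from <K>→λ we get {λ}. So FIRST(<K>) = {λ, p, t, v}.
FIRST(<S>): from <S>→<E> <K> p p we get {p, t, v}; from <S>→<K> v p p we get {p, t, v}; from <S>→λ we get {λ}. So FIRST(<S>) = {λ, p, t, v}.

{λ, p, t, v}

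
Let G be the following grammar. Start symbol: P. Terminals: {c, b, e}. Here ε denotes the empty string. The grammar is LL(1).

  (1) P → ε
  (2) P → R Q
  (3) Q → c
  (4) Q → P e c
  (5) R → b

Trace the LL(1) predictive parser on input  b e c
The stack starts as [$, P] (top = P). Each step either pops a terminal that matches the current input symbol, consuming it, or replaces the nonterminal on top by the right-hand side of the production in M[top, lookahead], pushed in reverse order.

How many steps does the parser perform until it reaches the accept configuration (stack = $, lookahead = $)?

     Stack    Input    Action
  1  $ P      b e c $  expand P → R Q
  2  $ Q R    b e c $  expand R → b
  3  $ Q b    b e c $  match b
  4  $ Q      e c $    expand Q → P e c
  5  $ c e P  e c $    expand P → ε
  6  $ c e    e c $    match e
  7  $ c      c $      match c
Accept reached after 7 steps.

7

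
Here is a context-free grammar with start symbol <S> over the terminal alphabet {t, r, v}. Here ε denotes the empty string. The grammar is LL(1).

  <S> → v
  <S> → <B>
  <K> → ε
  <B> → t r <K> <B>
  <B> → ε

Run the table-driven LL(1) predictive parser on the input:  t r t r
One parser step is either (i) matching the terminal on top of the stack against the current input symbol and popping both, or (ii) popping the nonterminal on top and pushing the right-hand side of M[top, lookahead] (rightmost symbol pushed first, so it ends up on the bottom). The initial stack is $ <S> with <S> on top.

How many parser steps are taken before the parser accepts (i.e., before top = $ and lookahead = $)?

10

step 1: stack=$ <S>  input=t r t r $  — expand <S> → <B>
step 2: stack=$ <B>  input=t r t r $  — expand <B> → t r <K> <B>
step 3: stack=$ <B> <K> r t  input=t r t r $  — match t
step 4: stack=$ <B> <K> r  input=r t r $  — match r
step 5: stack=$ <B> <K>  input=t r $  — expand <K> → ε
step 6: stack=$ <B>  input=t r $  — expand <B> → t r <K> <B>
step 7: stack=$ <B> <K> r t  input=t r $  — match t
step 8: stack=$ <B> <K> r  input=r $  — match r
step 9: stack=$ <B> <K>  input=$  — expand <K> → ε
step 10: stack=$ <B>  input=$  — expand <B> → ε
Accept reached after 10 steps.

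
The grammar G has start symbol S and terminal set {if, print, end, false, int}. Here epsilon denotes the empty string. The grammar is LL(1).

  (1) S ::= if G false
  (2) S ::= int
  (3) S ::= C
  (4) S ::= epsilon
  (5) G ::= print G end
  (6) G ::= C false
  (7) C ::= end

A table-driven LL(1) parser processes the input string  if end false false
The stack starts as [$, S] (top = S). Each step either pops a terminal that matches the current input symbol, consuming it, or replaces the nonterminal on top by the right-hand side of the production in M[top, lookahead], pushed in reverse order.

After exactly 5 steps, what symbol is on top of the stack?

false

step 1: stack=$ S  input=if end false false $  — expand S ::= if G false
step 2: stack=$ false G if  input=if end false false $  — match if
step 3: stack=$ false G  input=end false false $  — expand G ::= C false
step 4: stack=$ false false C  input=end false false $  — expand C ::= end
step 5: stack=$ false false end  input=end false false $  — match end
Stack after step 5: $ false false (top = false).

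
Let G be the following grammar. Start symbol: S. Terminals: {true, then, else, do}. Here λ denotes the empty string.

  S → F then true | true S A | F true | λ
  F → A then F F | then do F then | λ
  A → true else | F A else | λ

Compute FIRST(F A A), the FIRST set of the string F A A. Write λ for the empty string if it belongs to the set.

FIRST(S) = {λ, else, then, true}  (via F then true, F true)
FIRST(F) = {λ, else, then, true}  (via A then F F)
FIRST(A) = {λ, else, then, true}  (via F A else)
FIRST(F A A): take FIRST of each symbol in turn, carrying on past any symbol whose FIRST contains λ; result {λ, else, then, true}.

{λ, else, then, true}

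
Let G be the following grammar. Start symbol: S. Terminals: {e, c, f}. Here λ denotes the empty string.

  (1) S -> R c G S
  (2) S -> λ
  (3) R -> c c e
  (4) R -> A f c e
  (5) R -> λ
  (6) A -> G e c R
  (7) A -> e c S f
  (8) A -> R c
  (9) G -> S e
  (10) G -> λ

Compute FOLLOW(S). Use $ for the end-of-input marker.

FIRST(S) = {λ, c, e}  (via R c G S)
FIRST(G) = {λ, c, e}  (via S e)
FIRST(R) = {λ, c, e}  (via A f c e)
FIRST(A) = {c, e}  (via G e c R, R c)
FOLLOW(S) includes $ since S is the start symbol.
FOLLOW(S): in S->R c G S, the suffix after S is empty (adds nothing new); in A->e c S f, S is followed by f with FIRST {f}; in G->S e, S is followed by e with FIRST {e}. Thus FOLLOW(S) = {$, e, f}.
FOLLOW(A): in R->A f c e, A is followed by f c e with FIRST {f}. Thus FOLLOW(A) = {f}.
FOLLOW(R): in S->R c G S, R is followed by c G S with FIRST {c}; in A->G e c R, the suffix after R is empty, so FOLLOW(R) ⊇ FOLLOW(A) = {f}; in A->R c, R is followed by c with FIRST {c}. Thus FOLLOW(R) = {c, f}.
FOLLOW(G): in S->R c G S, G is followed by S with FIRST {λ, c, e}; in S->R c G S, the suffix after G is nullable, so FOLLOW(G) ⊇ FOLLOW(S) = {$, e, f}; in A->G e c R, G is followed by e c R with FIRST {e}. Thus FOLLOW(G) = {$, c, e, f}.

{$, e, f}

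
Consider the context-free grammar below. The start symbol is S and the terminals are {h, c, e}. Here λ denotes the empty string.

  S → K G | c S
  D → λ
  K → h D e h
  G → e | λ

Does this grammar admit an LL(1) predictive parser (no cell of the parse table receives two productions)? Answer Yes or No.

FIRST(S) = {c, h}
FIRST(D) = {λ}
FIRST(K) = {h}
FIRST(G) = {λ, e}
FOLLOW(S) = {$}
FOLLOW(D) = {e}
FOLLOW(K) = {$, e}
FOLLOW(G) = {$}
Each cell of M receives at most one production.

Yes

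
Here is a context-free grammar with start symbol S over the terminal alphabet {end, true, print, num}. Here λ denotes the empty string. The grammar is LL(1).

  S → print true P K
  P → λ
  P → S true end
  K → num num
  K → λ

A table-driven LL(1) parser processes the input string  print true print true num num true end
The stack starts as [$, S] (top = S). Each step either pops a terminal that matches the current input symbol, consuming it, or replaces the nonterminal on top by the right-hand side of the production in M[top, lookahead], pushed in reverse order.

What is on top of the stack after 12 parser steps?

step 1: stack=$ S  input=print true print true num num true end $  — expand S → print true P K
step 2: stack=$ K P true print  input=print true print true num num true end $  — match print
step 3: stack=$ K P true  input=true print true num num true end $  — match true
step 4: stack=$ K P  input=print true num num true end $  — expand P → S true end
step 5: stack=$ K end true S  input=print true num num true end $  — expand S → print true P K
step 6: stack=$ K end true K P true print  input=print true num num true end $  — match print
step 7: stack=$ K end true K P true  input=true num num true end $  — match true
step 8: stack=$ K end true K P  input=num num true end $  — expand P → λ
step 9: stack=$ K end true K  input=num num true end $  — expand K → num num
step 10: stack=$ K end true num num  input=num num true end $  — match num
step 11: stack=$ K end true num  input=num true end $  — match num
step 12: stack=$ K end true  input=true end $  — match true
Stack after step 12: $ K end (top = end).

end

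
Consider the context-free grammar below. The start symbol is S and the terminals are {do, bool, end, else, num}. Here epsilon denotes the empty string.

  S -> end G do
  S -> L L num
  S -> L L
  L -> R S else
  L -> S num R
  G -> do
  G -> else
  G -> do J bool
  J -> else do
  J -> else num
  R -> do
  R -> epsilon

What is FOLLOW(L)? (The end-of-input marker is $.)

{$, do, else, end, num}

FIRST(G) = {do, else}
FIRST(J) = {else}
FIRST(R) = {epsilon, do}
FIRST(S) = {do, end}  (via L L num, L L)
FIRST(L) = {do, end}  (via R S else, S num R)
FOLLOW(S) includes $ since S is the start symbol.
FOLLOW(S): in L->R S else, S is followed by else with FIRST {else}; in L->S num R, S is followed by num R with FIRST {num}. Thus FOLLOW(S) = {$, else, num}.
FOLLOW(L): in S->L L num (occurrence 1), L is followed by L num with FIRST {do, end}; in S->L L num (occurrence 2), L is followed by num with FIRST {num}; in S->L L (occurrence 1), L is followed by L with FIRST {do, end}; in S->L L (occurrence 2), the suffix after L is empty, so FOLLOW(L) ⊇ FOLLOW(S) = {$, else, num}. Thus FOLLOW(L) = {$, do, else, end, num}.
FOLLOW(G): in S->end G do, G is followed by do with FIRST {do}. Thus FOLLOW(G) = {do}.
FOLLOW(J): in G->do J bool, J is followed by bool with FIRST {bool}. Thus FOLLOW(J) = {bool}.
FOLLOW(R): in L->R S else, R is followed by S else with FIRST {do, end}; in L->S num R, the suffix after R is empty, so FOLLOW(R) ⊇ FOLLOW(L) = {$, do, else, end, num}. Thus FOLLOW(R) = {$, do, else, end, num}.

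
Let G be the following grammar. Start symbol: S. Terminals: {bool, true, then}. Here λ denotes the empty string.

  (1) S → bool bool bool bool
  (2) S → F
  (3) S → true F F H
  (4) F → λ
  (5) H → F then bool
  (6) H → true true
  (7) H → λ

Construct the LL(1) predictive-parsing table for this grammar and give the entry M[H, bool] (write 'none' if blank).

FIRST(F): from F→λ we get {λ}. So FIRST(F) = {λ}.
FIRST(S): from S→bool bool bool bool we get {bool}; from S→F we get {λ}; from S→true F F H we get {true}. So FIRST(S) = {λ, bool, true}.
FIRST(H): from H→F then bool we get {then}; from H→true true we get {true}; from H→λ we get {λ}. So FIRST(H) = {λ, then, true}.
FOLLOW(S) includes $ since S is the start symbol.
FOLLOW(S): S appears on no right-hand side. Thus FOLLOW(S) = {$}.
FOLLOW(H): in S→true F F H, the suffix after H is empty, so FOLLOW(H) ⊇ FOLLOW(S) = {$}. Thus FOLLOW(H) = {$}.
For H → F then bool: FIRST(F then bool) = {then}, so it goes in M[H, t] for t ∈ {then}.
For H → true true: FIRST(true true) = {true}, so it goes in M[H, t] for t ∈ {true}.
For H → λ: FIRST(λ) = {λ}, so it goes in M[H, t] for t ∈ {}; since λ ∈ FIRST, also for every t ∈ FOLLOW(H) = {$}.
None of these place a production in M[H, bool].

none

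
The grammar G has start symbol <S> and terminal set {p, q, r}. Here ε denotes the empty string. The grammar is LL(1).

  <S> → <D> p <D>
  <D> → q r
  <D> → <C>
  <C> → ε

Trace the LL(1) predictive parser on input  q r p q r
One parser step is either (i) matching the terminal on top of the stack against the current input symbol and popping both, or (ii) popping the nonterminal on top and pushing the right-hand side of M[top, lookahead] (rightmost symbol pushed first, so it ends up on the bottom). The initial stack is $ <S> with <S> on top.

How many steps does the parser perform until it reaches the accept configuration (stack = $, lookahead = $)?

8

step 1: stack=$ <S>  input=q r p q r $  — expand <S> → <D> p <D>
step 2: stack=$ <D> p <D>  input=q r p q r $  — expand <D> → q r
step 3: stack=$ <D> p r q  input=q r p q r $  — match q
step 4: stack=$ <D> p r  input=r p q r $  — match r
step 5: stack=$ <D> p  input=p q r $  — match p
step 6: stack=$ <D>  input=q r $  — expand <D> → q r
step 7: stack=$ r q  input=q r $  — match q
step 8: stack=$ r  input=r $  — match r
Accept reached after 8 steps.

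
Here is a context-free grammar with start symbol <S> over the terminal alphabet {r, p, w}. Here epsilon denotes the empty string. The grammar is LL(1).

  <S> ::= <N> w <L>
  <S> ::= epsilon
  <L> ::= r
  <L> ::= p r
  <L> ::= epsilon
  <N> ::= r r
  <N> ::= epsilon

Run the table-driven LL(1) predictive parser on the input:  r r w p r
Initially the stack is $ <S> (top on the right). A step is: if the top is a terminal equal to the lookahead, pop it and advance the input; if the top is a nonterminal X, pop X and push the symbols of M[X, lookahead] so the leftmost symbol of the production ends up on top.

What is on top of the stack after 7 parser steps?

r

step 1: stack=$ <S>  input=r r w p r $  — expand <S> ::= <N> w <L>
step 2: stack=$ <L> w <N>  input=r r w p r $  — expand <N> ::= r r
step 3: stack=$ <L> w r r  input=r r w p r $  — match r
step 4: stack=$ <L> w r  input=r w p r $  — match r
step 5: stack=$ <L> w  input=w p r $  — match w
step 6: stack=$ <L>  input=p r $  — expand <L> ::= p r
step 7: stack=$ r p  input=p r $  — match p
Stack after step 7: $ r (top = r).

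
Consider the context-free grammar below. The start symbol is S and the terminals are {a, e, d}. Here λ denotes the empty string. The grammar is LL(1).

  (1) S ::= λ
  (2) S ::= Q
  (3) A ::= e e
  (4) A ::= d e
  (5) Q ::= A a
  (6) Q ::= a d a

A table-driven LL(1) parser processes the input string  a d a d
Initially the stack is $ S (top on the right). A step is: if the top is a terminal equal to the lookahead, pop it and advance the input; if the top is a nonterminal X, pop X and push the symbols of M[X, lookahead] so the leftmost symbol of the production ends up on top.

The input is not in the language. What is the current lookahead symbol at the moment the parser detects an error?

     Stack    Input      Action
  1  $ S      a d a d $  expand S ::= Q
  2  $ Q      a d a d $  expand Q ::= a d a
  3  $ a d a  a d a d $  match a
  4  $ a d    d a d $    match d
  5  $ a      a d $      match a
  6  $        d $        error: stack empty but input remains

d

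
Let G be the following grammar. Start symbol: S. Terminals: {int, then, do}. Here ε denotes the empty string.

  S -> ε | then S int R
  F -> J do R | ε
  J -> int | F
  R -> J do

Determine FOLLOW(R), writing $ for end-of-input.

{$, do, int}

FIRST(S) = {ε, then}
FIRST(F) = {ε, do, int}  (via J do R)
FIRST(J) = {ε, do, int}  (via F)
FIRST(R) = {do, int}  (via J do)
FOLLOW(S) includes $ since S is the start symbol.
FOLLOW(S): in S->then S int R, S is followed by int R with FIRST {int}. Thus FOLLOW(S) = {$, int}.
FOLLOW(J): in F->J do R, J is followed by do R with FIRST {do}; in R->J do, J is followed by do with FIRST {do}. Thus FOLLOW(J) = {do}.
FOLLOW(F): in J->F, the suffix after F is empty, so FOLLOW(F) ⊇ FOLLOW(J) = {do}. Thus FOLLOW(F) = {do}.
FOLLOW(R): in S->then S int R, the suffix after R is empty, so FOLLOW(R) ⊇ FOLLOW(S) = {$, int}; in F->J do R, the suffix after R is empty, so FOLLOW(R) ⊇ FOLLOW(F) = {do}. Thus FOLLOW(R) = {$, do, int}.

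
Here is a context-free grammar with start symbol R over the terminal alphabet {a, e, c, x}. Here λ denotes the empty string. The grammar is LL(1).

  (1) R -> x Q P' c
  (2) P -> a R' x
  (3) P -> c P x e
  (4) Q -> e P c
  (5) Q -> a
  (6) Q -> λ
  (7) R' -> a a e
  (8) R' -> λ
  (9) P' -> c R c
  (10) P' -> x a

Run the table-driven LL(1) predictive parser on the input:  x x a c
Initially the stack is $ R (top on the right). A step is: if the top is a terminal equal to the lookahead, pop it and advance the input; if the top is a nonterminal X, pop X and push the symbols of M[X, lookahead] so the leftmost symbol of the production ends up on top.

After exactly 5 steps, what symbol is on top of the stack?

     Stack       Input      Action
  1  $ R         x x a c $  expand R -> x Q P' c
  2  $ c P' Q x  x x a c $  match x
  3  $ c P' Q    x a c $    expand Q -> λ
  4  $ c P'      x a c $    expand P' -> x a
  5  $ c a x     x a c $    match x
Stack after step 5: $ c a (top = a).

a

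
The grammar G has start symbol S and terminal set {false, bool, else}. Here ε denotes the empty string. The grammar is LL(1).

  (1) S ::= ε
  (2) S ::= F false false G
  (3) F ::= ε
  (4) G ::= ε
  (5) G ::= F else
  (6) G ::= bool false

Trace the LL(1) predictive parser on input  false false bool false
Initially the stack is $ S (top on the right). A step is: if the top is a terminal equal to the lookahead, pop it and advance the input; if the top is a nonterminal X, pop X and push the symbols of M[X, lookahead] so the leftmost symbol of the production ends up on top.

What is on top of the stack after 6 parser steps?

     Stack              Input                     Action
  1  $ S                false false bool false $  expand S ::= F false false G
  2  $ G false false F  false false bool false $  expand F ::= ε
  3  $ G false false    false false bool false $  match false
  4  $ G false          false bool false $        match false
  5  $ G                bool false $              expand G ::= bool false
  6  $ false bool       bool false $              match bool
Stack after step 6: $ false (top = false).

false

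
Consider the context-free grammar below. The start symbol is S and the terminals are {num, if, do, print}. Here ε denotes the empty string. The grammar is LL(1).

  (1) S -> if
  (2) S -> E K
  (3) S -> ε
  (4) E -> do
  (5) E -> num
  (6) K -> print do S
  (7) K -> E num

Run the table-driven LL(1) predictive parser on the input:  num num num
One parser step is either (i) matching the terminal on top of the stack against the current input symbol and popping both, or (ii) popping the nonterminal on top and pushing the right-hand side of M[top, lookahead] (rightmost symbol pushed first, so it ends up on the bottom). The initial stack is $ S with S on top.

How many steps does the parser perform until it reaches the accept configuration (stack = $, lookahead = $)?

step 1: stack=$ S  input=num num num $  — expand S -> E K
step 2: stack=$ K E  input=num num num $  — expand E -> num
step 3: stack=$ K num  input=num num num $  — match num
step 4: stack=$ K  input=num num $  — expand K -> E num
step 5: stack=$ num E  input=num num $  — expand E -> num
step 6: stack=$ num num  input=num num $  — match num
step 7: stack=$ num  input=num $  — match num
Accept reached after 7 steps.

7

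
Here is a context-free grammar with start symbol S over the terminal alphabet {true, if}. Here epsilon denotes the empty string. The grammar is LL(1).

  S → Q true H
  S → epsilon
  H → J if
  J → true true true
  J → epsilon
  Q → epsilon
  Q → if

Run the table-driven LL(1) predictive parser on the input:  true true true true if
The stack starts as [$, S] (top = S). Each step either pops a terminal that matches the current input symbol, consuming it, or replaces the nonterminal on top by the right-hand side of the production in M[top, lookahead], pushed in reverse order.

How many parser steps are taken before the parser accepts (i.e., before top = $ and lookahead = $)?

9

     Stack                Input                     Action
  1  $ S                  true true true true if $  expand S → Q true H
  2  $ H true Q           true true true true if $  expand Q → epsilon
  3  $ H true             true true true true if $  match true
  4  $ H                  true true true if $       expand H → J if
  5  $ if J               true true true if $       expand J → true true true
  6  $ if true true true  true true true if $       match true
  7  $ if true true       true true if $            match true
  8  $ if true            true if $                 match true
  9  $ if                 if $                      match if
Accept reached after 9 steps.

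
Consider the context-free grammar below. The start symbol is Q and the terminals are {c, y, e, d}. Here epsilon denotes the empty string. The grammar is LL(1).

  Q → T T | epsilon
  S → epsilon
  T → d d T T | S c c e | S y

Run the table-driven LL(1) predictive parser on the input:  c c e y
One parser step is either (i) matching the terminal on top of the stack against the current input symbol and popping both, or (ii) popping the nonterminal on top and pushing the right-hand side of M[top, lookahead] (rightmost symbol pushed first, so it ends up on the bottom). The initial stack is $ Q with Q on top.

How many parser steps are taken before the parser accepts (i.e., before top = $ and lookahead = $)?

step 1: stack=$ Q  input=c c e y $  — expand Q → T T
step 2: stack=$ T T  input=c c e y $  — expand T → S c c e
step 3: stack=$ T e c c S  input=c c e y $  — expand S → epsilon
step 4: stack=$ T e c c  input=c c e y $  — match c
step 5: stack=$ T e c  input=c e y $  — match c
step 6: stack=$ T e  input=e y $  — match e
step 7: stack=$ T  input=y $  — expand T → S y
step 8: stack=$ y S  input=y $  — expand S → epsilon
step 9: stack=$ y  input=y $  — match y
Accept reached after 9 steps.

9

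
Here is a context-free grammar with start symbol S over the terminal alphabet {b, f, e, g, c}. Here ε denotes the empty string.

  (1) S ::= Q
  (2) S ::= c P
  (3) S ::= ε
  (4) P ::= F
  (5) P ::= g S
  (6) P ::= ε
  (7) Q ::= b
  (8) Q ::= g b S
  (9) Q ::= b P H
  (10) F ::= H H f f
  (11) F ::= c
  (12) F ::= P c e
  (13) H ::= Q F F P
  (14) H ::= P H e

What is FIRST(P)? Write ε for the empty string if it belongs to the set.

FIRST(Q): from Q::=b we get {b}; from Q::=g b S we get {g}; from Q::=b P H we get {b}. So FIRST(Q) = {b, g}.
FIRST(S): from S::=Q we get {b, g}; from S::=c P we get {c}; from S::=ε we get {ε}. So FIRST(S) = {ε, b, c, g}.
FIRST(P): from P::=F we get {b, c, g}; from P::=g S we get {g}; from P::=ε we get {ε}. So FIRST(P) = {ε, b, c, g}.
FIRST(H): from H::=Q F F P we get {b, g}; from H::=P H e we get {b, c, g}. So FIRST(H) = {b, c, g}.
FIRST(F): from F::=H H f f we get {b, c, g}; from F::=c we get {c}; from F::=P c e we get {b, c, g}. So FIRST(F) = {b, c, g}.

{ε, b, c, g}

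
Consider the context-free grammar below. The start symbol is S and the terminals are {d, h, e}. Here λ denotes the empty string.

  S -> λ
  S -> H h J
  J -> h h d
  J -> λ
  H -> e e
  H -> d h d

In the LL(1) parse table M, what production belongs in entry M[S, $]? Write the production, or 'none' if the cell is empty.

FIRST(J): from J->h h d we get {h}; from J->λ we get {λ}. So FIRST(J) = {λ, h}.
FIRST(H): from H->e e we get {e}; from H->d h d we get {d}. So FIRST(H) = {d, e}.
FIRST(S): from S->λ we get {λ}; from S->H h J we get {d, e}. So FIRST(S) = {λ, d, e}.
FOLLOW(S) includes $ since S is the start symbol.
FOLLOW(S): S appears on no right-hand side. Thus FOLLOW(S) = {$}.
For S -> λ: FIRST(λ) = {λ}, so it goes in M[S, t] for t ∈ {}; since λ ∈ FIRST, also for every t ∈ FOLLOW(S) = {$}.
For S -> H h J: FIRST(H h J) = {d, e}, so it goes in M[S, t] for t ∈ {d, e}.

S -> λ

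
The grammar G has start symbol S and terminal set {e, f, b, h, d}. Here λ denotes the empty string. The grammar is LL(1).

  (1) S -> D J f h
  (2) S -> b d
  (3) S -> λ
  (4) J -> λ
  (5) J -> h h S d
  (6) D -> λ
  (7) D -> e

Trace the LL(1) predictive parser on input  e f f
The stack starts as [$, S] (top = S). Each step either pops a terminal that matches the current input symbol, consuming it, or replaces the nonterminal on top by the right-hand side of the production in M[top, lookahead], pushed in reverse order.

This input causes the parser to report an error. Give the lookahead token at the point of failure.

     Stack      Input    Action
  1  $ S        e f f $  expand S -> D J f h
  2  $ h f J D  e f f $  expand D -> e
  3  $ h f J e  e f f $  match e
  4  $ h f J    f f $    expand J -> λ
  5  $ h f      f f $    match f
  6  $ h        f $      error: top is terminal h but lookahead is f

f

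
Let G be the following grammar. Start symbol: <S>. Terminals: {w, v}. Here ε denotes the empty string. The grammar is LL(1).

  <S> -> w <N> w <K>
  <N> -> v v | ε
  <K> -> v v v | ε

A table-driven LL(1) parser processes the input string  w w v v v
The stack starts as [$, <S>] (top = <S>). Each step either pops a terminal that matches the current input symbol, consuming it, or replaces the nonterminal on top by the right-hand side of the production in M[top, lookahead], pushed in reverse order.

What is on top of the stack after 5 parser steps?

v

     Stack          Input        Action
  1  $ <S>          w w v v v $  expand <S> -> w <N> w <K>
  2  $ <K> w <N> w  w w v v v $  match w
  3  $ <K> w <N>    w v v v $    expand <N> -> ε
  4  $ <K> w        w v v v $    match w
  5  $ <K>          v v v $      expand <K> -> v v v
Stack after step 5: $ v v v (top = v).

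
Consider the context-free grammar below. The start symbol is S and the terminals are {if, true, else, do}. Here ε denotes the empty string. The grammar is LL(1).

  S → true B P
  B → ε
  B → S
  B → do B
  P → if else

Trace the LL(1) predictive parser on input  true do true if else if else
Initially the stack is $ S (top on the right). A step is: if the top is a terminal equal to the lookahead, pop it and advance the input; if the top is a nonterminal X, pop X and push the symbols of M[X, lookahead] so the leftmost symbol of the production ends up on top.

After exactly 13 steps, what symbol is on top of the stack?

      Stack         Input                           Action
   1  $ S           true do true if else if else $  expand S → true B P
   2  $ P B true    true do true if else if else $  match true
   3  $ P B         do true if else if else $       expand B → do B
   4  $ P B do      do true if else if else $       match do
   5  $ P B         true if else if else $          expand B → S
   6  $ P S         true if else if else $          expand S → true B P
   7  $ P P B true  true if else if else $          match true
   8  $ P P B       if else if else $               expand B → ε
   9  $ P P         if else if else $               expand P → if else
  10  $ P else if   if else if else $               match if
  11  $ P else      else if else $                  match else
  12  $ P           if else $                       expand P → if else
  13  $ else if     if else $                       match if
Stack after step 13: $ else (top = else).

else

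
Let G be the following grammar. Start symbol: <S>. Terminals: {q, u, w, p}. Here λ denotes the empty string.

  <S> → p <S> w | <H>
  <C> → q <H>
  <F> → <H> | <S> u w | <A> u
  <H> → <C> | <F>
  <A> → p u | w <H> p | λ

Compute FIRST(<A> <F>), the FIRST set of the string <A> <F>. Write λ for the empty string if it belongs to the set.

{p, q, u, w}

FIRST(<C>) = {q}
FIRST(<A>) = {λ, p, w}
FIRST(<S>) = {p, q, u, w}  (via <H>)
FIRST(<F>) = {p, q, u, w}  (via <H>, <S> u w, <A> u)
FIRST(<H>) = {p, q, u, w}  (via <C>, <F>)
FIRST(<A> <F>): take FIRST of each symbol in turn, carrying on past any symbol whose FIRST contains λ; result {p, q, u, w}.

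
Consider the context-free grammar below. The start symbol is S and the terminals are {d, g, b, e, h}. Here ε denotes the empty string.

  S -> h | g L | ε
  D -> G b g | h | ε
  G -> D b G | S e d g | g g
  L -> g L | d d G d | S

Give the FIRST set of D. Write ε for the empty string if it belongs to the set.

FIRST(S) = {ε, g, h}
FIRST(L) = {ε, d, g, h}  (via S)
FIRST(D) = {ε, b, e, g, h}  (via G b g)
FIRST(G) = {b, e, g, h}  (via D b G, S e d g)

{ε, b, e, g, h}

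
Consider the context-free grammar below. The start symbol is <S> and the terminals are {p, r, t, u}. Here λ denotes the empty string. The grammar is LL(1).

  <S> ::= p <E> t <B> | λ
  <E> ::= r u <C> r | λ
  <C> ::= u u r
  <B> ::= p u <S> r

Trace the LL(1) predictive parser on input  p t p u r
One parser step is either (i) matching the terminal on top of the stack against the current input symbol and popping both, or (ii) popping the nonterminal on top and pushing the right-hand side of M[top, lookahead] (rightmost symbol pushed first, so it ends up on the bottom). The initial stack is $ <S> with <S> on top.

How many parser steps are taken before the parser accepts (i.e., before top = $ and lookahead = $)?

step 1: stack=$ <S>  input=p t p u r $  — expand <S> ::= p <E> t <B>
step 2: stack=$ <B> t <E> p  input=p t p u r $  — match p
step 3: stack=$ <B> t <E>  input=t p u r $  — expand <E> ::= λ
step 4: stack=$ <B> t  input=t p u r $  — match t
step 5: stack=$ <B>  input=p u r $  — expand <B> ::= p u <S> r
step 6: stack=$ r <S> u p  input=p u r $  — match p
step 7: stack=$ r <S> u  input=u r $  — match u
step 8: stack=$ r <S>  input=r $  — expand <S> ::= λ
step 9: stack=$ r  input=r $  — match r
Accept reached after 9 steps.

9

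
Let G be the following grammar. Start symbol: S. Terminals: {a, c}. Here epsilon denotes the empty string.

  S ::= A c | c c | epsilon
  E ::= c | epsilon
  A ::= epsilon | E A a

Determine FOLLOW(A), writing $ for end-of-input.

FIRST(E) = {epsilon, c}
FIRST(A) = {epsilon, a, c}  (via E A a)
FIRST(S) = {epsilon, a, c}  (via A c)
FOLLOW(S) includes $ since S is the start symbol.
FOLLOW(S): S appears on no right-hand side. Thus FOLLOW(S) = {$}.
FOLLOW(E): in A::=E A a, E is followed by A a with FIRST {a, c}. Thus FOLLOW(E) = {a, c}.
FOLLOW(A): in S::=A c, A is followed by c with FIRST {c}; in A::=E A a, A is followed by a with FIRST {a}. Thus FOLLOW(A) = {a, c}.

{a, c}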